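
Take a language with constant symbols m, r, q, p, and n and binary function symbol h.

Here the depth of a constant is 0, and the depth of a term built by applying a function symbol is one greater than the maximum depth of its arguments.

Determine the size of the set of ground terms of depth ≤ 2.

If N_k denotes the number of depth-≤k ground terms, the 5 constants give N_0 = 5, and each function symbol of arity r contributes N_{k-1}^r new terms at level k: N_k = 5 + N_{k-1}^2.
N_0 = 5
N_1 = 5 + 5^2 = 30
N_2 = 5 + 30^2 = 905

905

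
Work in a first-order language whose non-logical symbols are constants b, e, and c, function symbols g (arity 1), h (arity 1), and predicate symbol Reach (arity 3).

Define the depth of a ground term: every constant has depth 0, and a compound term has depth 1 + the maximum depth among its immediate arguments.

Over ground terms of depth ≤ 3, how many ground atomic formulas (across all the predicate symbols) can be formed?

First count ground terms of depth ≤ 3.
Let N_k count ground terms of depth at most k. Each non-constant term of depth ≤ k is some function symbol applied to depth-≤(k−1) arguments, giving N_k = 3 + N_{k-1} + N_{k-1}.
N_0 = 3
N_1 = 3 + 3 + 3 = 9
N_2 = 3 + 9 + 9 = 21
N_3 = 3 + 21 + 21 = 45
So |H| = 45.
For each predicate symbol, the number of ground atoms is |H| raised to its arity; summing:
  Reach: 45^3 = 91125
Total ground atoms: 91125.

91125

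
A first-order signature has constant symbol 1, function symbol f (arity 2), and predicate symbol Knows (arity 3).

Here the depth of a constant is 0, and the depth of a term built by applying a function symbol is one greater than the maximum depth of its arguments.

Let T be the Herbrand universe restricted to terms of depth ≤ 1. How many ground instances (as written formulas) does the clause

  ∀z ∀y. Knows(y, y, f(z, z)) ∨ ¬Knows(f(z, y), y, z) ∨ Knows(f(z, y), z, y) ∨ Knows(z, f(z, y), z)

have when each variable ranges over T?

4

Ground terms of depth ≤ 1:
  Let N_k = |{terms of depth ≤ k}|. Then N_0 = 1 and N_k = 1 + N_{k-1}^2 for k ≥ 1 (one summand per function symbol, arity giving the exponent).
  N_0 = 1
  N_1 = 1 + 1^2 = 2
So there are 2 ground terms available for substitution.
There are 2 variables to instantiate (z, y), each occurring in at least one literal, so different choices give different ground instances.
Number of ground instances = 2^2 = 4.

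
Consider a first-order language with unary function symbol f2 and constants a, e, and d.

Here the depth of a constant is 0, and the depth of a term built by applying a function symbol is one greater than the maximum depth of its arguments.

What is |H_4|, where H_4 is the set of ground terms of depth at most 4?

Let N_k count ground terms of depth at most k. Each non-constant term of depth ≤ k is some function symbol applied to depth-≤(k−1) arguments, giving N_k = 3 + N_{k-1}.
N_0 = 3
N_1 = 3 + 3 = 6
N_2 = 3 + 6 = 9
N_3 = 3 + 9 = 12
N_4 = 3 + 12 = 15

15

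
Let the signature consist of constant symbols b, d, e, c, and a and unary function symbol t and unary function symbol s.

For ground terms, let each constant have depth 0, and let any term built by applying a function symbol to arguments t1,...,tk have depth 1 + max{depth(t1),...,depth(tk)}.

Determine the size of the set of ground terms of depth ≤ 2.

35

Let N_k = |{terms of depth ≤ k}|. Then N_0 = 5 and N_k = 5 + N_{k-1} + N_{k-1} for k ≥ 1 (one summand per function symbol, arity giving the exponent).
N_0 = 5
N_1 = 5 + 5 + 5 = 15
N_2 = 5 + 15 + 15 = 35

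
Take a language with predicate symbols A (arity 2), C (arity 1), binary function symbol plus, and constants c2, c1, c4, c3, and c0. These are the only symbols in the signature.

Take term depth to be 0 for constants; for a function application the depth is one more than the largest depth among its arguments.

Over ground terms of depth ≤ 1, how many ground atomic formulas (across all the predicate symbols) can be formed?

First count ground terms of depth ≤ 1.
Let N_k count ground terms of depth at most k. Each non-constant term of depth ≤ k is some function symbol applied to depth-≤(k−1) arguments, giving N_k = 5 + N_{k-1}^2.
N_0 = 5
N_1 = 5 + 5^2 = 30
So |H| = 30.
For each predicate symbol, the number of ground atoms is |H| raised to its arity; summing:
  A: 30^2 = 900;  C: 30
Total ground atoms: 900 + 30 = 930.

930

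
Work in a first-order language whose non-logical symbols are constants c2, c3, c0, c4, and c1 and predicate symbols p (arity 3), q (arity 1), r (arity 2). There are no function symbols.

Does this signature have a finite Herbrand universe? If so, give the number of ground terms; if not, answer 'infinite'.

5

There are no function symbols, so every ground term is one of the 5 constants.
The Herbrand universe is {c2, c3, c0, c4, c1}, which is finite with 5 elements.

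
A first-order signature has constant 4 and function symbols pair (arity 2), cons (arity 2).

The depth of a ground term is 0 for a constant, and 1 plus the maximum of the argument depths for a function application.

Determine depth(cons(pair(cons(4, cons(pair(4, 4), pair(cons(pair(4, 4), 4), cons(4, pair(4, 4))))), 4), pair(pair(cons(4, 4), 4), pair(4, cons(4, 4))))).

depth(pair(4, 4)) = 1 + max(0, 0) = 1
depth(cons(pair(4, 4), 4)) = 1 + max(1, 0) = 2
depth(cons(4, pair(4, 4))) = 1 + max(0, 1) = 2
depth(pair(cons(pair(4, 4), 4), cons(4, pair(4, 4)))) = 1 + max(2, 2) = 3
depth(cons(pair(4, 4), pair(cons(pair(4, 4), 4), cons(4, pair(4, 4))))) = 1 + max(1, 3) = 4
depth(cons(4, cons(pair(4, 4), pair(cons(pair(4, 4), 4), cons(4, pair(4, 4)))))) = 1 + max(0, 4) = 5
depth(pair(cons(4, cons(pair(4, 4), pair(cons(pair(4, 4), 4), cons(4, pair(4, 4))))), 4)) = 1 + max(5, 0) = 6
depth(cons(4, 4)) = 1 + max(0, 0) = 1
depth(pair(cons(4, 4), 4)) = 1 + max(1, 0) = 2
depth(pair(4, cons(4, 4))) = 1 + max(0, 1) = 2
depth(pair(pair(cons(4, 4), 4), pair(4, cons(4, 4)))) = 1 + max(2, 2) = 3
depth(cons(pair(cons(4, cons(pair(4, 4), pair(cons(pair(4, 4), 4), cons(4, pair(4, 4))))), 4), pair(pair(cons(4, 4), 4), pair(4, cons(4, 4))))) = 1 + max(6, 3) = 7

7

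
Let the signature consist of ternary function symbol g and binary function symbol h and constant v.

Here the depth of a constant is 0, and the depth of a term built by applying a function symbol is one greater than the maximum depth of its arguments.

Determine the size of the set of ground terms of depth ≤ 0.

Let N_k = |{terms of depth ≤ k}|. Then N_0 = 1 and N_k = 1 + N_{k-1}^3 + N_{k-1}^2 for k ≥ 1 (one summand per function symbol, arity giving the exponent).
N_0 = 1

1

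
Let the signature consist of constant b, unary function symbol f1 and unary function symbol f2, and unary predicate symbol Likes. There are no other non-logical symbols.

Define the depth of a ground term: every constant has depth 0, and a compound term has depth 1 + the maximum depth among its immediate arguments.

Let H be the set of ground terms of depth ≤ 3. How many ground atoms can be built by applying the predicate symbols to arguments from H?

First count ground terms of depth ≤ 3.
Count level by level. With function symbols f1/1, f2/1, the terms of depth ≤ k are the 1 constant together with each function applied to depth-≤(k−1) tuples, so N_k = 1 + N_{k-1} + N_{k-1}.
N_0 = 1
N_1 = 1 + 1 + 1 = 3
N_2 = 1 + 3 + 3 = 7
N_3 = 1 + 7 + 7 = 15
So |H| = 15.
Ground atoms are formed by filling each argument slot of a predicate with a term from H, so an r-ary predicate gives |H|^r atoms:
  Likes: 15
Total ground atoms: 15.

15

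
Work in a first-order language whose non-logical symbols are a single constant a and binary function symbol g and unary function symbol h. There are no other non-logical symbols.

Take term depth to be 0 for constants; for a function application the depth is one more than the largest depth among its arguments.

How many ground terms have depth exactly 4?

Count level by level. With function symbols g/2, h/1, the terms of depth ≤ k are the 1 constant together with each function applied to depth-≤(k−1) tuples, so N_k = 1 + N_{k-1}^2 + N_{k-1}.
N_0 = 1
N_1 = 1 + 1^2 + 1 = 3
N_2 = 1 + 3^2 + 3 = 13
N_3 = 1 + 13^2 + 13 = 183
N_4 = 1 + 183^2 + 183 = 33673
Terms of depth exactly 4: N_4 − N_3 = 33673 − 183 = 33490.

33490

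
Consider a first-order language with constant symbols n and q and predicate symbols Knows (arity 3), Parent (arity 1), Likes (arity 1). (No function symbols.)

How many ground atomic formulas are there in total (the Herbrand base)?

12

With no function symbols, the Herbrand universe is just the 2 constants.
Ground atoms per predicate: Knows: 2^3 = 8, Parent: 2, Likes: 2.
Herbrand base size = 8 + 2 + 2 = 12.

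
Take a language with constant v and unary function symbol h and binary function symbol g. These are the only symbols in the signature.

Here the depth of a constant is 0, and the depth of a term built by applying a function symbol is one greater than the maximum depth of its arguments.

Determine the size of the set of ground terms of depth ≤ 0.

Write N_k for the number of ground terms of depth ≤ k. A term of depth ≤ k is either a constant or a function symbol applied to arguments of depth ≤ k−1, so N_k = 1 + N_{k-1} + N_{k-1}^2.
N_0 = 1

1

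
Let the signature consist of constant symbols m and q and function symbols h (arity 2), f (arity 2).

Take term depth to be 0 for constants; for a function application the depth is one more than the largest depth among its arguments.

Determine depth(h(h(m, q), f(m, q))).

2

depth(h(m, q)) = 1 + max(0, 0) = 1
depth(f(m, q)) = 1 + max(0, 0) = 1
depth(h(h(m, q), f(m, q))) = 1 + max(1, 1) = 2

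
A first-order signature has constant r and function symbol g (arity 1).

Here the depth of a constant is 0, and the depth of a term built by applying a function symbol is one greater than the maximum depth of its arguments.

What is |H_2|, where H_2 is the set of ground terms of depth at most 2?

3

Count level by level. With function symbols g/1, the terms of depth ≤ k are the 1 constant together with each function applied to depth-≤(k−1) tuples, so N_k = 1 + N_{k-1}.
N_0 = 1
N_1 = 1 + 1 = 2
N_2 = 1 + 2 = 3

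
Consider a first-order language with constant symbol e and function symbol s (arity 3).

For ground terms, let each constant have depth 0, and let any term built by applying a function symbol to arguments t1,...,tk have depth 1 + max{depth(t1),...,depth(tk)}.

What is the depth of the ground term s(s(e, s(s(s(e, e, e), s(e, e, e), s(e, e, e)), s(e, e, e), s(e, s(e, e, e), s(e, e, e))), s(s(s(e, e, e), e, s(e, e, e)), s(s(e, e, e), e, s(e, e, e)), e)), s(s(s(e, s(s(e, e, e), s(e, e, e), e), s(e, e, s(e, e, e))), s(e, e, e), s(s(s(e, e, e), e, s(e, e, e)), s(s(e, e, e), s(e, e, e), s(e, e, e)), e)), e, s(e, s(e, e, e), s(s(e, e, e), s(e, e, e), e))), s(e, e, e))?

6

depth(s(e, e, e)) = 1 + max(0, 0, 0) = 1
depth(s(s(e, e, e), s(e, e, e), s(e, e, e))) = 1 + max(1, 1, 1) = 2
depth(s(e, s(e, e, e), s(e, e, e))) = 1 + max(0, 1, 1) = 2
depth(s(s(s(e, e, e), s(e, e, e), s(e, e, e)), s(e, e, e), s(e, s(e, e, e), s(e, e, e)))) = 1 + max(2, 1, 2) = 3
depth(s(s(e, e, e), e, s(e, e, e))) = 1 + max(1, 0, 1) = 2
depth(s(s(s(e, e, e), e, s(e, e, e)), s(s(e, e, e), e, s(e, e, e)), e)) = 1 + max(2, 2, 0) = 3
depth(s(e, s(s(s(e, e, e), s(e, e, e), s(e, e, e)), s(e, e, e), s(e, s(e, e, e), s(e, e, e))), s(s(s(e, e, e), e, s(e, e, e)), s(s(e, e, e), e, s(e, e, e)), e))) = 1 + max(0, 3, 3) = 4
depth(s(s(e, e, e), s(e, e, e), e)) = 1 + max(1, 1, 0) = 2
depth(s(e, e, s(e, e, e))) = 1 + max(0, 0, 1) = 2
depth(s(e, s(s(e, e, e), s(e, e, e), e), s(e, e, s(e, e, e)))) = 1 + max(0, 2, 2) = 3
depth(s(s(s(e, e, e), e, s(e, e, e)), s(s(e, e, e), s(e, e, e), s(e, e, e)), e)) = 1 + max(2, 2, 0) = 3
depth(s(s(e, s(s(e, e, e), s(e, e, e), e), s(e, e, s(e, e, e))), s(e, e, e), s(s(s(e, e, e), e, s(e, e, e)), s(s(e, e, e), s(e, e, e), s(e, e, e)), e))) = 1 + max(3, 1, 3) = 4
depth(s(e, s(e, e, e), s(s(e, e, e), s(e, e, e), e))) = 1 + max(0, 1, 2) = 3
depth(s(s(s(e, s(s(e, e, e), s(e, e, e), e), s(e, e, s(e, e, e))), s(e, e, e), s(s(s(e, e, e), e, s(e, e, e)), s(s(e, e, e), s(e, e, e), s(e, e, e)), e)), e, s(e, s(e, e, e), s(s(e, e, e), s(e, e, e), e)))) = 1 + max(4, 0, 3) = 5
depth(s(s(e, s(s(s(e, e, e), s(e, e, e), s(e, e, e)), s(e, e, e), s(e, s(e, e, e), s(e, e, e))), s(s(s(e, e, e), e, s(e, e, e)), s(s(e, e, e), e, s(e, e, e)), e)), s(s(s(e, s(s(e, e, e), s(e, e, e), e), s(e, e, s(e, e, e))), s(e, e, e), s(s(s(e, e, e), e, s(e, e, e)), s(s(e, e, e), s(e, e, e), s(e, e, e)), e)), e, s(e, s(e, e, e), s(s(e, e, e), s(e, e, e), e))), s(e, e, e))) = 1 + max(4, 5, 1) = 6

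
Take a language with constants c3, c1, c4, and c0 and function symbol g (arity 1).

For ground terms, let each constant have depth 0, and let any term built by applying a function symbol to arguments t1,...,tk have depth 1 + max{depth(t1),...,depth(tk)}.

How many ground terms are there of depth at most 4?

20

If N_k denotes the number of depth-≤k ground terms, the 4 constants give N_0 = 4, and each function symbol of arity r contributes N_{k-1}^r new terms at level k: N_k = 4 + N_{k-1}.
N_0 = 4
N_1 = 4 + 4 = 8
N_2 = 4 + 8 = 12
N_3 = 4 + 12 = 16
N_4 = 4 + 16 = 20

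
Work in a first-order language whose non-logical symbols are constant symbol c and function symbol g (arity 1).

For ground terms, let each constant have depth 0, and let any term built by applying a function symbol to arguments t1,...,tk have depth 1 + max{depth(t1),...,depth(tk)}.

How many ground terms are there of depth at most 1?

2

Let N_k = |{terms of depth ≤ k}|. Then N_0 = 1 and N_k = 1 + N_{k-1} for k ≥ 1 (one summand per function symbol, arity giving the exponent).
N_0 = 1
N_1 = 1 + 1 = 2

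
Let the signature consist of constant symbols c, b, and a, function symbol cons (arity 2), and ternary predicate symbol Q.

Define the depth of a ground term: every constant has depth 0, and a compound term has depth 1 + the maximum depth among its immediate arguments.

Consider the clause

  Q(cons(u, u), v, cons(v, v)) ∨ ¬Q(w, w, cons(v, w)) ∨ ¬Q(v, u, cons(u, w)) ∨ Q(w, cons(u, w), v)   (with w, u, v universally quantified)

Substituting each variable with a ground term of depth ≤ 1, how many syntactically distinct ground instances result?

1728

Ground terms of depth ≤ 1:
  If N_k denotes the number of depth-≤k ground terms, the 3 constants give N_0 = 3, and each function symbol of arity r contributes N_{k-1}^r new terms at level k: N_k = 3 + N_{k-1}^2.
  N_0 = 3
  N_1 = 3 + 3^2 = 12
So there are 12 ground terms available for substitution.
The body mentions every one of the 3 quantified variables; since ground terms form a free algebra, no two substitutions collapse to the same formula.
Number of ground instances = 12^3 = 1728.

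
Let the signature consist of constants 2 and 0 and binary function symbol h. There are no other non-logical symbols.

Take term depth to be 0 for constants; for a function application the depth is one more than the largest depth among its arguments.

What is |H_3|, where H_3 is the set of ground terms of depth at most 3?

Count level by level. With function symbols h/2, the terms of depth ≤ k are the 2 constants together with each function applied to depth-≤(k−1) tuples, so N_k = 2 + N_{k-1}^2.
N_0 = 2
N_1 = 2 + 2^2 = 6
N_2 = 2 + 6^2 = 38
N_3 = 2 + 38^2 = 1446

1446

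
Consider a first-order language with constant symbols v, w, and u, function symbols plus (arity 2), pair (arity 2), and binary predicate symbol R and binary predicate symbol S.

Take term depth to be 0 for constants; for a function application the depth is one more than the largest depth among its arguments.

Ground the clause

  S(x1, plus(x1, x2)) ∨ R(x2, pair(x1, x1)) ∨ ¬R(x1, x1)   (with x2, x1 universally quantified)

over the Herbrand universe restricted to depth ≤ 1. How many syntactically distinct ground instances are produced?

Ground terms of depth ≤ 1:
  Let N_k = |{terms of depth ≤ k}|. Then N_0 = 3 and N_k = 3 + N_{k-1}^2 + N_{k-1}^2 for k ≥ 1 (one summand per function symbol, arity giving the exponent).
  N_0 = 3
  N_1 = 3 + 3^2 + 3^2 = 21
So there are 21 ground terms available for substitution.
The clause has 2 distinct variables (x2, x1), each appearing in the body. In the free term algebra distinct substitutions yield syntactically distinct ground instances.
Number of ground instances = 21^2 = 441.

441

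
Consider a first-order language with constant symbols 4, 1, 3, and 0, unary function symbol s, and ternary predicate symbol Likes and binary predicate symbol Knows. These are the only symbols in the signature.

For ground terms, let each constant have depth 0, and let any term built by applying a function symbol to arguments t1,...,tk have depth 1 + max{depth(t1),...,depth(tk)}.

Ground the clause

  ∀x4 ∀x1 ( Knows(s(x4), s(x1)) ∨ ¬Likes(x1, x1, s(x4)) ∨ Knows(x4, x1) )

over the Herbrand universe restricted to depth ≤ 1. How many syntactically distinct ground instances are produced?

Ground terms of depth ≤ 1:
  Let N_k = |{terms of depth ≤ k}|. Then N_0 = 4 and N_k = 4 + N_{k-1} for k ≥ 1 (one summand per function symbol, arity giving the exponent).
  N_0 = 4
  N_1 = 4 + 4 = 8
  Explicitly: 4, 1, 3, 0, s(4), s(1), s(3), s(0).
So there are 8 ground terms available for substitution.
There are 2 variables to instantiate (x4, x1), each occurring in at least one literal, so different choices give different ground instances.
Number of ground instances = 8^2 = 64.

64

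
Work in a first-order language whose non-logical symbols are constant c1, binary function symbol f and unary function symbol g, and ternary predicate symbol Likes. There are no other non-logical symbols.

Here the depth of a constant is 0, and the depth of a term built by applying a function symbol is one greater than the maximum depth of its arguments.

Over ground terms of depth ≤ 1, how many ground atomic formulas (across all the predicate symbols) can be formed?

First count ground terms of depth ≤ 1.
If N_k denotes the number of depth-≤k ground terms, the 1 constant gives N_0 = 1, and each function symbol of arity r contributes N_{k-1}^r new terms at level k: N_k = 1 + N_{k-1}^2 + N_{k-1}.
N_0 = 1
N_1 = 1 + 1^2 + 1 = 3
Explicitly: c1, f(c1, c1), g(c1).
So |H| = 3.
For each predicate symbol, the number of ground atoms is |H| raised to its arity; summing:
  Likes: 3^3 = 27
Total ground atoms: 27.

27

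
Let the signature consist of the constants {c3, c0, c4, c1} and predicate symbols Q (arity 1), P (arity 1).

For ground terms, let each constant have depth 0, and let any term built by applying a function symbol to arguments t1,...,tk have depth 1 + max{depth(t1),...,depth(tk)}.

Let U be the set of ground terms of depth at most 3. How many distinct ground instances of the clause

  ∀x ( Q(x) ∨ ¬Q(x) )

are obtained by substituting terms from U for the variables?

Ground terms of depth ≤ 3:
  With no function symbols every ground term is a constant, so there are exactly 4 ground terms at every depth bound.
  N_0 = 4
  N_1 = 4
  N_2 = 4
  N_3 = 4
  Explicitly: c3, c0, c4, c1.
So there are 4 ground terms available for substitution.
The body mentions the single quantified variable x; since ground terms form a free algebra, no two substitutions collapse to the same formula.
Number of ground instances = 4.

4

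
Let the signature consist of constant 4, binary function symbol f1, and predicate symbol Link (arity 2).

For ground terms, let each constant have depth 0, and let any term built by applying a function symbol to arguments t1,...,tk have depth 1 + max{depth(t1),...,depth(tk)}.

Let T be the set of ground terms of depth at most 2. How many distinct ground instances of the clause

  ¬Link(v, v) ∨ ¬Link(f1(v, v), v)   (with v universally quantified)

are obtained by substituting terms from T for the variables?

5

Ground terms of depth ≤ 2:
  Count level by level. With function symbols f1/2, the terms of depth ≤ k are the 1 constant together with each function applied to depth-≤(k−1) tuples, so N_k = 1 + N_{k-1}^2.
  N_0 = 1
  N_1 = 1 + 1^2 = 2
  N_2 = 1 + 2^2 = 5
  Explicitly: 4, f1(4, 4), f1(4, f1(4, 4)), f1(f1(4, 4), 4), f1(f1(4, 4), f1(4, 4)).
So there are 5 ground terms available for substitution.
The body mentions the single quantified variable v; since ground terms form a free algebra, no two substitutions collapse to the same formula.
Number of ground instances = 5.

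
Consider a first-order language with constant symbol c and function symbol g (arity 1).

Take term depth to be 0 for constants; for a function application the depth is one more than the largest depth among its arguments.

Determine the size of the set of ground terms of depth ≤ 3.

4

Write N_k for the number of ground terms of depth ≤ k. A term of depth ≤ k is either a constant or a function symbol applied to arguments of depth ≤ k−1, so N_k = 1 + N_{k-1}.
N_0 = 1
N_1 = 1 + 1 = 2
N_2 = 1 + 2 = 3
N_3 = 1 + 3 = 4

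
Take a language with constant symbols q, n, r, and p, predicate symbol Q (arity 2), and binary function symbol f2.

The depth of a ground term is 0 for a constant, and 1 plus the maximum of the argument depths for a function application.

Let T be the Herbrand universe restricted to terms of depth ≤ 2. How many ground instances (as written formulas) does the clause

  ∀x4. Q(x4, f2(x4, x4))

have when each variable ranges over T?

Ground terms of depth ≤ 2:
  If N_k denotes the number of depth-≤k ground terms, the 4 constants give N_0 = 4, and each function symbol of arity r contributes N_{k-1}^r new terms at level k: N_k = 4 + N_{k-1}^2.
  N_0 = 4
  N_1 = 4 + 4^2 = 20
  N_2 = 4 + 20^2 = 404
So there are 404 ground terms available for substitution.
The body mentions the single quantified variable x4; since ground terms form a free algebra, no two substitutions collapse to the same formula.
Number of ground instances = 404.

404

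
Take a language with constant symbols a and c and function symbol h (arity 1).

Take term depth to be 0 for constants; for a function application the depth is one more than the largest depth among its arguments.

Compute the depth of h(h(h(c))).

depth(h(c)) = 1 + depth(c) = 1 + 0 = 1
depth(h(h(c))) = 1 + depth(h(c)) = 1 + 1 = 2
depth(h(h(h(c)))) = 1 + depth(h(h(c))) = 1 + 2 = 3

3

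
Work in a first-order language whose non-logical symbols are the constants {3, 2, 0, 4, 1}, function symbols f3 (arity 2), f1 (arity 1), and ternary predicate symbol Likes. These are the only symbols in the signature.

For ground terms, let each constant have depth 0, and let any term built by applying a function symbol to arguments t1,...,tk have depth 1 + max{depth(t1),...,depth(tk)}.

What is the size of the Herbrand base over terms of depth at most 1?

42875

First count ground terms of depth ≤ 1.
Count level by level. With function symbols f3/2, f1/1, the terms of depth ≤ k are the 5 constants together with each function applied to depth-≤(k−1) tuples, so N_k = 5 + N_{k-1}^2 + N_{k-1}.
N_0 = 5
N_1 = 5 + 5^2 + 5 = 35
So |H| = 35.
For each predicate symbol, the number of ground atoms is |H| raised to its arity; summing:
  Likes: 35^3 = 42875
Total ground atoms: 42875.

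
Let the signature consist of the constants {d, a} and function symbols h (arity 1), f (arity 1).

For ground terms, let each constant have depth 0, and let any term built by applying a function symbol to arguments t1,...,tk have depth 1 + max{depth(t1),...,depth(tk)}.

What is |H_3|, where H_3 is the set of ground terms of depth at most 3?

30

Write N_k for the number of ground terms of depth ≤ k. A term of depth ≤ k is either a constant or a function symbol applied to arguments of depth ≤ k−1, so N_k = 2 + N_{k-1} + N_{k-1}.
N_0 = 2
N_1 = 2 + 2 + 2 = 6
N_2 = 2 + 6 + 6 = 14
N_3 = 2 + 14 + 14 = 30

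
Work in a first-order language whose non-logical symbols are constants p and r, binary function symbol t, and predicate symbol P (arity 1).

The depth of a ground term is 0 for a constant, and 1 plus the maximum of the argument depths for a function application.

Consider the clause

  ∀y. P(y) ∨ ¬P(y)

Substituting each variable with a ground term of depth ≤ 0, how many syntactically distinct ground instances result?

Ground terms of depth ≤ 0:
  Let N_k = |{terms of depth ≤ k}|. Then N_0 = 2 and N_k = 2 + N_{k-1}^2 for k ≥ 1 (one summand per function symbol, arity giving the exponent).
  N_0 = 2
So there are 2 ground terms available for substitution.
The clause has 1 distinct variable (y), which appears in the body. In the free term algebra distinct substitutions yield syntactically distinct ground instances.
Number of ground instances = 2.

2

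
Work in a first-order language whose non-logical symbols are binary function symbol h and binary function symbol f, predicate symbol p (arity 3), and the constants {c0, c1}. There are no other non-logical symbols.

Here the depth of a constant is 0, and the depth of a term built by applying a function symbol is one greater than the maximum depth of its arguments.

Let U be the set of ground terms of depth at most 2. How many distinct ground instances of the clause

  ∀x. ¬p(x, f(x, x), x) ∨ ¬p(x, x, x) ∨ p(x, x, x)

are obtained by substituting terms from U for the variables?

202

Ground terms of depth ≤ 2:
  If N_k denotes the number of depth-≤k ground terms, the 2 constants give N_0 = 2, and each function symbol of arity r contributes N_{k-1}^r new terms at level k: N_k = 2 + N_{k-1}^2 + N_{k-1}^2.
  N_0 = 2
  N_1 = 2 + 2^2 + 2^2 = 10
  N_2 = 2 + 10^2 + 10^2 = 202
So there are 202 ground terms available for substitution.
The variable x ranges independently over the available ground terms, and distinct assignments produce distinct instances.
Number of ground instances = 202.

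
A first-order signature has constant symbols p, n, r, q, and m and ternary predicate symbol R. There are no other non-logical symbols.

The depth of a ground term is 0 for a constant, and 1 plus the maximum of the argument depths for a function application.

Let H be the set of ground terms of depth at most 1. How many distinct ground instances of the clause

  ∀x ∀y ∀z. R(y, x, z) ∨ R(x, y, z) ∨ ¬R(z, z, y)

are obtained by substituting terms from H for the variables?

Ground terms of depth ≤ 1:
  With no function symbols every ground term is a constant, so there are exactly 5 ground terms at every depth bound.
  N_0 = 5
  N_1 = 5
  Explicitly: p, n, r, q, m.
So there are 5 ground terms available for substitution.
There are 3 variables to instantiate (x, y, z), each occurring in at least one literal, so different choices give different ground instances.
Number of ground instances = 5^3 = 125.

125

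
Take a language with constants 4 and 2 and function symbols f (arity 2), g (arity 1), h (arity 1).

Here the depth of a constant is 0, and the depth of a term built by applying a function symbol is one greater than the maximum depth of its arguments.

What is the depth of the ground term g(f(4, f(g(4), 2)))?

depth(g(4)) = 1 + depth(4) = 1 + 0 = 1
depth(f(g(4), 2)) = 1 + max(1, 0) = 2
depth(f(4, f(g(4), 2))) = 1 + max(0, 2) = 3
depth(g(f(4, f(g(4), 2)))) = 1 + depth(f(4, f(g(4), 2))) = 1 + 3 = 4

4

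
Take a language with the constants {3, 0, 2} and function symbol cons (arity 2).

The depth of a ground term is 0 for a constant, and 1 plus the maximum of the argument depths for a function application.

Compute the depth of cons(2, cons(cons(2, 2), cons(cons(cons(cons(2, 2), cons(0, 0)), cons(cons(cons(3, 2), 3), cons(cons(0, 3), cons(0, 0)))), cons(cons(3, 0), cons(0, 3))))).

depth(cons(2, 2)) = 1 + max(0, 0) = 1
depth(cons(0, 0)) = 1 + max(0, 0) = 1
depth(cons(cons(2, 2), cons(0, 0))) = 1 + max(1, 1) = 2
depth(cons(3, 2)) = 1 + max(0, 0) = 1
depth(cons(cons(3, 2), 3)) = 1 + max(1, 0) = 2
depth(cons(0, 3)) = 1 + max(0, 0) = 1
depth(cons(cons(0, 3), cons(0, 0))) = 1 + max(1, 1) = 2
depth(cons(cons(cons(3, 2), 3), cons(cons(0, 3), cons(0, 0)))) = 1 + max(2, 2) = 3
depth(cons(cons(cons(2, 2), cons(0, 0)), cons(cons(cons(3, 2), 3), cons(cons(0, 3), cons(0, 0))))) = 1 + max(2, 3) = 4
depth(cons(3, 0)) = 1 + max(0, 0) = 1
depth(cons(cons(3, 0), cons(0, 3))) = 1 + max(1, 1) = 2
depth(cons(cons(cons(cons(2, 2), cons(0, 0)), cons(cons(cons(3, 2), 3), cons(cons(0, 3), cons(0, 0)))), cons(cons(3, 0), cons(0, 3)))) = 1 + max(4, 2) = 5
depth(cons(cons(2, 2), cons(cons(cons(cons(2, 2), cons(0, 0)), cons(cons(cons(3, 2), 3), cons(cons(0, 3), cons(0, 0)))), cons(cons(3, 0), cons(0, 3))))) = 1 + max(1, 5) = 6
depth(cons(2, cons(cons(2, 2), cons(cons(cons(cons(2, 2), cons(0, 0)), cons(cons(cons(3, 2), 3), cons(cons(0, 3), cons(0, 0)))), cons(cons(3, 0), cons(0, 3)))))) = 1 + max(0, 6) = 7

7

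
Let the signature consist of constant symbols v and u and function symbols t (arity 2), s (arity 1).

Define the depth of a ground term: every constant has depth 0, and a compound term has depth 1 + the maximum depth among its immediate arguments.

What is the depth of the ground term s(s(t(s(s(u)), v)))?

depth(s(u)) = 1 + depth(u) = 1 + 0 = 1
depth(s(s(u))) = 1 + depth(s(u)) = 1 + 1 = 2
depth(t(s(s(u)), v)) = 1 + max(2, 0) = 3
depth(s(t(s(s(u)), v))) = 1 + depth(t(s(s(u)), v)) = 1 + 3 = 4
depth(s(s(t(s(s(u)), v)))) = 1 + depth(s(t(s(s(u)), v))) = 1 + 4 = 5

5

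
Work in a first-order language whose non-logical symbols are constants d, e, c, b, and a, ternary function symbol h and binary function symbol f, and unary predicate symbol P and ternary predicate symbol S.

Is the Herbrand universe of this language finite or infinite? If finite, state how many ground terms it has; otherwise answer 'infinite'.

The signature has at least one function symbol (h, arity 3) and at least one constant (d).
Iterating h gives infinitely many distinct ground terms: d, h(d, d, d), h(h(d, d, d), h(d, d, d), h(d, d, d)), ...
So the Herbrand universe is infinite.

infinite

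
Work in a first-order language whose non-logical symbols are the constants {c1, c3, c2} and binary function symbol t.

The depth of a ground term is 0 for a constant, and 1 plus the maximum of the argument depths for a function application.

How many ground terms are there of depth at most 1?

Let N_k = |{terms of depth ≤ k}|. Then N_0 = 3 and N_k = 3 + N_{k-1}^2 for k ≥ 1 (one summand per function symbol, arity giving the exponent).
N_0 = 3
N_1 = 3 + 3^2 = 12
Explicitly: c1, c3, c2, t(c1, c1), t(c1, c3), t(c1, c2), t(c3, c1), t(c3, c3), t(c3, c2), t(c2, c1), t(c2, c3), t(c2, c2).

12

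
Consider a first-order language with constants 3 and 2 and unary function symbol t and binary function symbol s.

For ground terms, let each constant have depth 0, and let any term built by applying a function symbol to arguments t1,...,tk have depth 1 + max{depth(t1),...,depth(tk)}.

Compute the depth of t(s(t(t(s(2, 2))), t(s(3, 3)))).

5

depth(s(2, 2)) = 1 + max(0, 0) = 1
depth(t(s(2, 2))) = 1 + depth(s(2, 2)) = 1 + 1 = 2
depth(t(t(s(2, 2)))) = 1 + depth(t(s(2, 2))) = 1 + 2 = 3
depth(s(3, 3)) = 1 + max(0, 0) = 1
depth(t(s(3, 3))) = 1 + depth(s(3, 3)) = 1 + 1 = 2
depth(s(t(t(s(2, 2))), t(s(3, 3)))) = 1 + max(3, 2) = 4
depth(t(s(t(t(s(2, 2))), t(s(3, 3))))) = 1 + depth(s(t(t(s(2, 2))), t(s(3, 3)))) = 1 + 4 = 5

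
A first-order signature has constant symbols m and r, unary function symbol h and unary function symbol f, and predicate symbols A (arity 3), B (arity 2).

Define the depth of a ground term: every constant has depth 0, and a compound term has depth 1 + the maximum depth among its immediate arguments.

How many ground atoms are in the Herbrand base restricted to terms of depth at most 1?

First count ground terms of depth ≤ 1.
Let N_k = |{terms of depth ≤ k}|. Then N_0 = 2 and N_k = 2 + N_{k-1} + N_{k-1} for k ≥ 1 (one summand per function symbol, arity giving the exponent).
N_0 = 2
N_1 = 2 + 2 + 2 = 6
So |H| = 6.
For each predicate symbol, the number of ground atoms is |H| raised to its arity; summing:
  A: 6^3 = 216;  B: 6^2 = 36
Total ground atoms: 216 + 36 = 252.

252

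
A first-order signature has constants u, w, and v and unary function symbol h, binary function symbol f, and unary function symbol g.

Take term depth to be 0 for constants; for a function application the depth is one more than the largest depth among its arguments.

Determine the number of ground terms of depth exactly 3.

If N_k denotes the number of depth-≤k ground terms, the 3 constants give N_0 = 3, and each function symbol of arity r contributes N_{k-1}^r new terms at level k: N_k = 3 + N_{k-1} + N_{k-1}^2 + N_{k-1}.
N_0 = 3
N_1 = 3 + 3 + 3^2 + 3 = 18
N_2 = 3 + 18 + 18^2 + 18 = 363
N_3 = 3 + 363 + 363^2 + 363 = 132498
Terms of depth exactly 3: N_3 − N_2 = 132498 − 363 = 132135.

132135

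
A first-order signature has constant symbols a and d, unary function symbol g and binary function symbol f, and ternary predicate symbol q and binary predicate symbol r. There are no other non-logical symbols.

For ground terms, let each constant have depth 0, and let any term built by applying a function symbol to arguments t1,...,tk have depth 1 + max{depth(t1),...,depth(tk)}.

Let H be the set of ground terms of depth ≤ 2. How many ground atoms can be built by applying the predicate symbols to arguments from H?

410700

First count ground terms of depth ≤ 2.
If N_k denotes the number of depth-≤k ground terms, the 2 constants give N_0 = 2, and each function symbol of arity r contributes N_{k-1}^r new terms at level k: N_k = 2 + N_{k-1} + N_{k-1}^2.
N_0 = 2
N_1 = 2 + 2 + 2^2 = 8
N_2 = 2 + 8 + 8^2 = 74
So |H| = 74.
For each predicate symbol, the number of ground atoms is |H| raised to its arity; summing:
  q: 74^3 = 405224;  r: 74^2 = 5476
Total ground atoms: 405224 + 5476 = 410700.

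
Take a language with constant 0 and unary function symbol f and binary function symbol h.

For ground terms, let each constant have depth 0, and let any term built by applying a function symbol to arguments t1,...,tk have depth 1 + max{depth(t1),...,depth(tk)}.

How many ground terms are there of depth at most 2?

13

Let N_k = |{terms of depth ≤ k}|. Then N_0 = 1 and N_k = 1 + N_{k-1} + N_{k-1}^2 for k ≥ 1 (one summand per function symbol, arity giving the exponent).
N_0 = 1
N_1 = 1 + 1 + 1^2 = 3
N_2 = 1 + 3 + 3^2 = 13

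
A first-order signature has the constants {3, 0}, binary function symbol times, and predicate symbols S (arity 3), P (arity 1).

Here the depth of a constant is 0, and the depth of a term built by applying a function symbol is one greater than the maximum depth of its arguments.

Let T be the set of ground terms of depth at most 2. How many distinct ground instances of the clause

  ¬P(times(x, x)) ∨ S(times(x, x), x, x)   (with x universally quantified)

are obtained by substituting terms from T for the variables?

38

Ground terms of depth ≤ 2:
  If N_k denotes the number of depth-≤k ground terms, the 2 constants give N_0 = 2, and each function symbol of arity r contributes N_{k-1}^r new terms at level k: N_k = 2 + N_{k-1}^2.
  N_0 = 2
  N_1 = 2 + 2^2 = 6
  N_2 = 2 + 6^2 = 38
So there are 38 ground terms available for substitution.
The variable x ranges independently over the available ground terms, and distinct assignments produce distinct instances.
Number of ground instances = 38.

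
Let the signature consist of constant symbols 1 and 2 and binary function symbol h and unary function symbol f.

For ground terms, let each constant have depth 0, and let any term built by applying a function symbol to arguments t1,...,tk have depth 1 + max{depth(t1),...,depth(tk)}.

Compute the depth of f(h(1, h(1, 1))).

3

depth(h(1, 1)) = 1 + max(0, 0) = 1
depth(h(1, h(1, 1))) = 1 + max(0, 1) = 2
depth(f(h(1, h(1, 1)))) = 1 + depth(h(1, h(1, 1))) = 1 + 2 = 3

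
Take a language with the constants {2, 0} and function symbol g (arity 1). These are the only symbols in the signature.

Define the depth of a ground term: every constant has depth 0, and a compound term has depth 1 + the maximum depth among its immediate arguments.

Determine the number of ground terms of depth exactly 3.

Count level by level. With function symbols g/1, the terms of depth ≤ k are the 2 constants together with each function applied to depth-≤(k−1) tuples, so N_k = 2 + N_{k-1}.
N_0 = 2
N_1 = 2 + 2 = 4
N_2 = 2 + 4 = 6
N_3 = 2 + 6 = 8
Terms of depth exactly 3: N_3 − N_2 = 8 − 6 = 2.

2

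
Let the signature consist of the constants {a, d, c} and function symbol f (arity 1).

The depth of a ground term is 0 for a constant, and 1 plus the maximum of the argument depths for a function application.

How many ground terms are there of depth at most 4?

15

Let N_k count ground terms of depth at most k. Each non-constant term of depth ≤ k is some function symbol applied to depth-≤(k−1) arguments, giving N_k = 3 + N_{k-1}.
N_0 = 3
N_1 = 3 + 3 = 6
N_2 = 3 + 6 = 9
N_3 = 3 + 9 = 12
N_4 = 3 + 12 = 15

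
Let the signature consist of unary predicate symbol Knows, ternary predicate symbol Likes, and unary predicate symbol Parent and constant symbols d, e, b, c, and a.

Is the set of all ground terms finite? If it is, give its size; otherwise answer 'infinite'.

There are no function symbols, so every ground term is one of the 5 constants.
The Herbrand universe is {d, e, b, c, a}, which is finite with 5 elements.

5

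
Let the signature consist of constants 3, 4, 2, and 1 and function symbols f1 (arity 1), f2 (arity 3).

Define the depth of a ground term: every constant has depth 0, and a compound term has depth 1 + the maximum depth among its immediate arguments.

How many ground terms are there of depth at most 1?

72

Let N_k count ground terms of depth at most k. Each non-constant term of depth ≤ k is some function symbol applied to depth-≤(k−1) arguments, giving N_k = 4 + N_{k-1} + N_{k-1}^3.
N_0 = 4
N_1 = 4 + 4 + 4^3 = 72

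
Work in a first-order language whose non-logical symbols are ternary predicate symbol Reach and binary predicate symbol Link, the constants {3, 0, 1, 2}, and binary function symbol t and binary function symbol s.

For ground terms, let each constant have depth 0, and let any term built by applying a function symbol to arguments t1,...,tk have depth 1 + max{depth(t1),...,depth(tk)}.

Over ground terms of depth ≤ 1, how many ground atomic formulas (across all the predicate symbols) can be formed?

First count ground terms of depth ≤ 1.
Let N_k count ground terms of depth at most k. Each non-constant term of depth ≤ k is some function symbol applied to depth-≤(k−1) arguments, giving N_k = 4 + N_{k-1}^2 + N_{k-1}^2.
N_0 = 4
N_1 = 4 + 4^2 + 4^2 = 36
So |H| = 36.
For each predicate symbol, the number of ground atoms is |H| raised to its arity; summing:
  Reach: 36^3 = 46656;  Link: 36^2 = 1296
Total ground atoms: 46656 + 1296 = 47952.

47952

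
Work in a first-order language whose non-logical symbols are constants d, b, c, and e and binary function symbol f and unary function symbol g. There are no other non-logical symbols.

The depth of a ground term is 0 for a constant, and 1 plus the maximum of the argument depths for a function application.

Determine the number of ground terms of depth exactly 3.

Let N_k = |{terms of depth ≤ k}|. Then N_0 = 4 and N_k = 4 + N_{k-1}^2 + N_{k-1} for k ≥ 1 (one summand per function symbol, arity giving the exponent).
N_0 = 4
N_1 = 4 + 4^2 + 4 = 24
N_2 = 4 + 24^2 + 24 = 604
N_3 = 4 + 604^2 + 604 = 365424
Terms of depth exactly 3: N_3 − N_2 = 365424 − 604 = 364820.

364820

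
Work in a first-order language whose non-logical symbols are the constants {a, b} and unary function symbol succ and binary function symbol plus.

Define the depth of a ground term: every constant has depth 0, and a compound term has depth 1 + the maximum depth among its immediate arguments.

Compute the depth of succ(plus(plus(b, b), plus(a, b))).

depth(plus(b, b)) = 1 + max(0, 0) = 1
depth(plus(a, b)) = 1 + max(0, 0) = 1
depth(plus(plus(b, b), plus(a, b))) = 1 + max(1, 1) = 2
depth(succ(plus(plus(b, b), plus(a, b)))) = 1 + depth(plus(plus(b, b), plus(a, b))) = 1 + 2 = 3

3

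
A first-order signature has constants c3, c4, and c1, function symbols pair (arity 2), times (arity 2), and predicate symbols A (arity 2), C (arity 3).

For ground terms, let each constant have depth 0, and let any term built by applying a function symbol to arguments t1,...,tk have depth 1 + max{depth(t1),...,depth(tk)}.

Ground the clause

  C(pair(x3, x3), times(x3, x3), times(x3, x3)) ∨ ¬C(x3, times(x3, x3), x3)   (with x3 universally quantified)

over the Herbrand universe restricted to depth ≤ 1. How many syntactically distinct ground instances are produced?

21

Ground terms of depth ≤ 1:
  Let N_k count ground terms of depth at most k. Each non-constant term of depth ≤ k is some function symbol applied to depth-≤(k−1) arguments, giving N_k = 3 + N_{k-1}^2 + N_{k-1}^2.
  N_0 = 3
  N_1 = 3 + 3^2 + 3^2 = 21
So there are 21 ground terms available for substitution.
The clause has 1 distinct variable (x3), which appears in the body. In the free term algebra distinct substitutions yield syntactically distinct ground instances.
Number of ground instances = 21.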